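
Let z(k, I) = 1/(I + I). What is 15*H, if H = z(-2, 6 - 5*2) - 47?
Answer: -5655/8 ≈ -706.88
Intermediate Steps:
z(k, I) = 1/(2*I)
H = -377/8 (H = 1/(2*(6 - 5*2)) - 47 = 1/(2*(6 - 10)) - 47 = (½)/(-4) - 47 = (½)*(-¼) - 47 = -⅛ - 47 = -377/8 ≈ -47.125)
15*H = 15*(-377/8) = -5655/8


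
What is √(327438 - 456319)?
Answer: 359*I ≈ 359.0*I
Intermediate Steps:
√(327438 - 456319) = √(-128881) = 359*I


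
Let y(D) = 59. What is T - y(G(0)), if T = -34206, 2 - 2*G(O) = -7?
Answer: -34265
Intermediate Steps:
G(O) = 9/2 (G(O) = 1 - ½*(-7) = 1 + 7/2 = 9/2)
T - y(G(0)) = -34206 - 1*59 = -34206 - 59 = -34265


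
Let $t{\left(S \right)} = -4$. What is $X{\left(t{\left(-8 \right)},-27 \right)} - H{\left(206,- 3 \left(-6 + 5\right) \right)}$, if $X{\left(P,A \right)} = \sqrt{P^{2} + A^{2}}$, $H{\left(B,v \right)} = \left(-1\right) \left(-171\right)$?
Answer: $-171 + \sqrt{745} \approx -143.71$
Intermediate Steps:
$H{\left(B,v \right)} = 171$
$X{\left(P,A \right)} = \sqrt{A^{2} + P^{2}}$
$X{\left(t{\left(-8 \right)},-27 \right)} - H{\left(206,- 3 \left(-6 + 5\right) \right)} = \sqrt{\left(-27\right)^{2} + \left(-4\right)^{2}} - 171 = \sqrt{729 + 16} - 171 = \sqrt{745} - 171 = -171 + \sqrt{745}$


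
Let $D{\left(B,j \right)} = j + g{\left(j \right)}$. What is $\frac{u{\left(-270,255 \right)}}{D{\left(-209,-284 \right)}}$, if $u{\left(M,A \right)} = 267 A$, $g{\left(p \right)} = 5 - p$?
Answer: $13617$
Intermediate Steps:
$D{\left(B,j \right)} = 5$ ($D{\left(B,j \right)} = j - \left(-5 + j\right) = 5$)
$\frac{u{\left(-270,255 \right)}}{D{\left(-209,-284 \right)}} = \frac{267 \cdot 255}{5} = 68085 \cdot \frac{1}{5} = 13617$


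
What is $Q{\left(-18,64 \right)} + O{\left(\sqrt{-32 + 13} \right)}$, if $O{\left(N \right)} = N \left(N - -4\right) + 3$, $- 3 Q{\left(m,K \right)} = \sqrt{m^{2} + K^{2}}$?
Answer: $-16 - \frac{2 \sqrt{1105}}{3} + 4 i \sqrt{19} \approx -38.161 + 17.436 i$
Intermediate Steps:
$Q{\left(m,K \right)} = - \frac{\sqrt{K^{2} + m^{2}}}{3}$ ($Q{\left(m,K \right)} = - \frac{\sqrt{m^{2} + K^{2}}}{3} = - \frac{\sqrt{K^{2} + m^{2}}}{3}$)
$O{\left(N \right)} = 3 + N \left(4 + N\right)$ ($O{\left(N \right)} = N \left(N + 4\right) + 3 = N \left(4 + N\right) + 3 = 3 + N \left(4 + N\right)$)
$Q{\left(-18,64 \right)} + O{\left(\sqrt{-32 + 13} \right)} = - \frac{\sqrt{64^{2} + \left(-18\right)^{2}}}{3} + \left(3 + \left(\sqrt{-32 + 13}\right)^{2} + 4 \sqrt{-32 + 13}\right) = - \frac{\sqrt{4096 + 324}}{3} + \left(3 + \left(\sqrt{-19}\right)^{2} + 4 \sqrt{-19}\right) = - \frac{\sqrt{4420}}{3} + \left(3 + \left(i \sqrt{19}\right)^{2} + 4 i \sqrt{19}\right) = - \frac{2 \sqrt{1105}}{3} + \left(3 - 19 + 4 i \sqrt{19}\right) = - \frac{2 \sqrt{1105}}{3} - \left(16 - 4 i \sqrt{19}\right) = -16 - \frac{2 \sqrt{1105}}{3} + 4 i \sqrt{19}$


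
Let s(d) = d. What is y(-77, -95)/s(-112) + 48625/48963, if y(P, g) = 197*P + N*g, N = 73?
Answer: 135965519/685482 ≈ 198.35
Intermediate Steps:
y(P, g) = 73*g + 197*P (y(P, g) = 197*P + 73*g = 73*g + 197*P)
y(-77, -95)/s(-112) + 48625/48963 = (73*(-95) + 197*(-77))/(-112) + 48625/48963 = (-6935 - 15169)*(-1/112) + 48625*(1/48963) = -22104*(-1/112) + 48625/48963 = 2763/14 + 48625/48963 = 135965519/685482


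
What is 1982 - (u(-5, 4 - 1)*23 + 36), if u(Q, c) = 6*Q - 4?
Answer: 2728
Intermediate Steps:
u(Q, c) = -4 + 6*Q
1982 - (u(-5, 4 - 1)*23 + 36) = 1982 - ((-4 + 6*(-5))*23 + 36) = 1982 - ((-4 - 30)*23 + 36) = 1982 - (-34*23 + 36) = 1982 - (-782 + 36) = 1982 - 1*(-746) = 1982 + 746 = 2728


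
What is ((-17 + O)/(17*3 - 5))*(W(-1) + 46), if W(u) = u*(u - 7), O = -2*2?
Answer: -567/23 ≈ -24.652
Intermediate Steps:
O = -4
W(u) = u*(-7 + u)
((-17 + O)/(17*3 - 5))*(W(-1) + 46) = ((-17 - 4)/(17*3 - 5))*(-(-7 - 1) + 46) = (-21/(51 - 5))*(-1*(-8) + 46) = (-21/46)*(8 + 46) = -21*1/46*54 = -21/46*54 = -567/23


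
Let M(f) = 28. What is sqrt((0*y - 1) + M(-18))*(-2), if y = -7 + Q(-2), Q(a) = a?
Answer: -6*sqrt(3) ≈ -10.392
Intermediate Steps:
y = -9 (y = -7 - 2 = -9)
sqrt((0*y - 1) + M(-18))*(-2) = sqrt((0*(-9) - 1) + 28)*(-2) = sqrt((0 - 1) + 28)*(-2) = sqrt(-1 + 28)*(-2) = sqrt(27)*(-2) = (3*sqrt(3))*(-2) = -6*sqrt(3)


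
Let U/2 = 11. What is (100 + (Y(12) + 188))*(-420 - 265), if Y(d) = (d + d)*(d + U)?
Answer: -756240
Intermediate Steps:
U = 22 (U = 2*11 = 22)
Y(d) = 2*d*(22 + d) (Y(d) = (d + d)*(d + 22) = (2*d)*(22 + d) = 2*d*(22 + d))
(100 + (Y(12) + 188))*(-420 - 265) = (100 + (2*12*(22 + 12) + 188))*(-420 - 265) = (100 + (2*12*34 + 188))*(-685) = (100 + (816 + 188))*(-685) = (100 + 1004)*(-685) = 1104*(-685) = -756240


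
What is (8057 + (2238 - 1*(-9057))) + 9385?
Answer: 28737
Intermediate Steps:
(8057 + (2238 - 1*(-9057))) + 9385 = (8057 + (2238 + 9057)) + 9385 = (8057 + 11295) + 9385 = 19352 + 9385 = 28737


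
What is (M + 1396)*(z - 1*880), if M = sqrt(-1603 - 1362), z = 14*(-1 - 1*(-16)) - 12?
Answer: -952072 - 682*I*sqrt(2965) ≈ -9.5207e+5 - 37136.0*I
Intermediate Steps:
z = 198 (z = 14*(-1 + 16) - 12 = 14*15 - 12 = 210 - 12 = 198)
M = I*sqrt(2965) (M = sqrt(-2965) = I*sqrt(2965) ≈ 54.452*I)
(M + 1396)*(z - 1*880) = (I*sqrt(2965) + 1396)*(198 - 1*880) = (1396 + I*sqrt(2965))*(198 - 880) = (1396 + I*sqrt(2965))*(-682) = -952072 - 682*I*sqrt(2965)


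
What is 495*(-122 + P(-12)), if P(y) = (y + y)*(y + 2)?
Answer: 58410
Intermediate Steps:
P(y) = 2*y*(2 + y) (P(y) = (2*y)*(2 + y) = 2*y*(2 + y))
495*(-122 + P(-12)) = 495*(-122 + 2*(-12)*(2 - 12)) = 495*(-122 + 2*(-12)*(-10)) = 495*(-122 + 240) = 495*118 = 58410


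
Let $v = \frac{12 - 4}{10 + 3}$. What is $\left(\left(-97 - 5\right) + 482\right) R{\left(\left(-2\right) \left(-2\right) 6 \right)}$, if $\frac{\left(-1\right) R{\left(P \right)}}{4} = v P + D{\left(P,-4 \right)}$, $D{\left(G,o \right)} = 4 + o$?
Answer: $- \frac{291840}{13} \approx -22449.0$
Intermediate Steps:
$v = \frac{8}{13} \approx 0.61539$
$R{\left(P \right)} = - \frac{32 P}{13}$ ($R{\left(P \right)} = - 4 \left(\frac{8 P}{13} + \left(4 - 4\right)\right) = - 4 \left(\frac{8 P}{13} + 0\right) = - 4 \frac{8 P}{13} = - \frac{32 P}{13}$)
$\left(\left(-97 - 5\right) + 482\right) R{\left(\left(-2\right) \left(-2\right) 6 \right)} = \left(\left(-97 - 5\right) + 482\right) \left(- \frac{32 \left(-2\right) \left(-2\right) 6}{13}\right) = \left(\left(-97 - 5\right) + 482\right) \left(- \frac{32 \cdot 4 \cdot 6}{13}\right) = \left(-102 + 482\right) \left(\left(- \frac{32}{13}\right) 24\right) = 380 \left(- \frac{768}{13}\right) = - \frac{291840}{13}$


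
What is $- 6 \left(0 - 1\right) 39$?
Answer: $234$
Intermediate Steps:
$- 6 \left(0 - 1\right) 39 = \left(-6\right) \left(-1\right) 39 = 6 \cdot 39 = 234$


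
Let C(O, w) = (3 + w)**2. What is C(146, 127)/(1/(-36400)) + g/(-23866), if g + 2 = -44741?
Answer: -14681408515257/23866 ≈ -6.1516e+8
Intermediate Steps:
g = -44743 (g = -2 - 44741 = -44743)
C(146, 127)/(1/(-36400)) + g/(-23866) = (3 + 127)**2/(1/(-36400)) - 44743/(-23866) = 130**2/(-1/36400) - 44743*(-1/23866) = 16900*(-36400) + 44743/23866 = -615160000 + 44743/23866 = -14681408515257/23866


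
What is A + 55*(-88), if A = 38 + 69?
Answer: -4733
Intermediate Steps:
A = 107
A + 55*(-88) = 107 + 55*(-88) = 107 - 4840 = -4733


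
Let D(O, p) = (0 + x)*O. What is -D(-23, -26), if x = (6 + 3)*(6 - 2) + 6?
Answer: 966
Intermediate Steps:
x = 42 (x = 9*4 + 6 = 36 + 6 = 42)
D(O, p) = 42*O (D(O, p) = (0 + 42)*O = 42*O)
-D(-23, -26) = -42*(-23) = -1*(-966) = 966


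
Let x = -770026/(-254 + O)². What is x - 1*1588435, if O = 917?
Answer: -698227554541/439569 ≈ -1.5884e+6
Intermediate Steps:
x = -770026/439569 (x = -770026/(-254 + 917)² = -770026/(663²) = -770026/439569 ≈ -1.7518)
x - 1*1588435 = -770026/439569 - 1*1588435 = -770026/439569 - 1588435 = -698227554541/439569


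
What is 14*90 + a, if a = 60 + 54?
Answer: 1374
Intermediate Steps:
a = 114
14*90 + a = 14*90 + 114 = 1260 + 114 = 1374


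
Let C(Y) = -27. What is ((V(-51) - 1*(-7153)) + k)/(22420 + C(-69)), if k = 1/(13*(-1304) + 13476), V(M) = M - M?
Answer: 24863827/77838068 ≈ 0.31943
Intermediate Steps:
V(M) = 0
k = -1/3476 (k = 1/(-16952 + 13476) = 1/(-3476) = -1/3476 ≈ -0.00028769)
((V(-51) - 1*(-7153)) + k)/(22420 + C(-69)) = ((0 - 1*(-7153)) - 1/3476)/(22420 - 27) = ((0 + 7153) - 1/3476)/22393 = (7153 - 1/3476)*(1/22393) = (24863827/3476)*(1/22393) = 24863827/77838068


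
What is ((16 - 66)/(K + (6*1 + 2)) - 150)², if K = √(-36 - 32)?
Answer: 625*(-13*I + 300*√17)/(I + 8*√17) ≈ 23409.0 - 956.0*I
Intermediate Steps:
K = 2*I*√17 (K = √(-68) = 2*I*√17 ≈ 8.2462*I)
((16 - 66)/(K + (6*1 + 2)) - 150)² = ((16 - 66)/(2*I*√17 + (6*1 + 2)) - 150)² = (-50/(2*I*√17 + (6 + 2)) - 150)² = (-50/(2*I*√17 + 8) - 150)² = (-50/(8 + 2*I*√17) - 150)² = (-150 - 50/(8 + 2*I*√17))²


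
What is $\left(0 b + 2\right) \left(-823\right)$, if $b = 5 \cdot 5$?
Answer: $-1646$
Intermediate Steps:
$b = 25$
$\left(0 b + 2\right) \left(-823\right) = \left(0 \cdot 25 + 2\right) \left(-823\right) = \left(0 + 2\right) \left(-823\right) = 2 \left(-823\right) = -1646$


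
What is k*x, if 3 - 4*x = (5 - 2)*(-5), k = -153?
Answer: -1377/2 ≈ -688.50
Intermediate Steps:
x = 9/2 (x = 3/4 - (5 - 2)*(-5)/4 = 3/4 - 3*(-5)/4 = 3/4 - 1/4*(-15) = 3/4 + 15/4 = 9/2 ≈ 4.5000)
k*x = -153*9/2 = -1377/2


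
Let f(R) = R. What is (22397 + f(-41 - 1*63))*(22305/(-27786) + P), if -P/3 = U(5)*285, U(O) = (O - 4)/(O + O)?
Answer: -8909798724/4631 ≈ -1.9239e+6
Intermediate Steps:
U(O) = (-4 + O)/(2*O) (U(O) = (-4 + O)/((2*O)) = (-4 + O)*(1/(2*O)) = (-4 + O)/(2*O))
P = -171/2 (P = -3*(1/2)*(-4 + 5)/5*285 = -3*(1/2)*(1/5)*1*285 = -3*285/10 = -3*57/2 = -171/2 ≈ -85.500)
(22397 + f(-41 - 1*63))*(22305/(-27786) + P) = (22397 + (-41 - 1*63))*(22305/(-27786) - 171/2) = (22397 + (-41 - 63))*(22305*(-1/27786) - 171/2) = (22397 - 104)*(-7435/9262 - 171/2) = 22293*(-399668/4631) = -8909798724/4631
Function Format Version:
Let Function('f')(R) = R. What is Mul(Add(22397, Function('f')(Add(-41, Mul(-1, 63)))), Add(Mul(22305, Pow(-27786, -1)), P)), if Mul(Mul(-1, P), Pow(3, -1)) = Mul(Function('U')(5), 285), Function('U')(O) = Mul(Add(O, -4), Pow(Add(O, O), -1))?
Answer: Rational(-8909798724, 4631) ≈ -1.9239e+6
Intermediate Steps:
Function('U')(O) = Mul(Rational(1, 2), Pow(O, -1), Add(-4, O)) (Function('U')(O) = Mul(Add(-4, O), Pow(Mul(2, O), -1)) = Mul(Add(-4, O), Mul(Rational(1, 2), Pow(O, -1))) = Mul(Rational(1, 2), Pow(O, -1), Add(-4, O)))
P = Rational(-171, 2) (P = Mul(-3, Mul(Mul(Rational(1, 2), Pow(5, -1), Add(-4, 5)), 285)) = Mul(-3, Mul(Mul(Rational(1, 2), Rational(1, 5), 1), 285)) = Mul(-3, Mul(Rational(1, 10), 285)) = Mul(-3, Rational(57, 2)) = Rational(-171, 2) ≈ -85.500)
Mul(Add(22397, Function('f')(Add(-41, Mul(-1, 63)))), Add(Mul(22305, Pow(-27786, -1)), P)) = Mul(Add(22397, Add(-41, Mul(-1, 63))), Add(Mul(22305, Pow(-27786, -1)), Rational(-171, 2))) = Mul(Add(22397, Add(-41, -63)), Add(Mul(22305, Rational(-1, 27786)), Rational(-171, 2))) = Mul(Add(22397, -104), Add(Rational(-7435, 9262), Rational(-171, 2))) = Mul(22293, Rational(-399668, 4631)) = Rational(-8909798724, 4631)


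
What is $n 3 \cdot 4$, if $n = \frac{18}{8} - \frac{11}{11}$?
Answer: $15$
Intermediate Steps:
$n = \frac{5}{4}$ ($n = 18 \cdot \frac{1}{8} - 1 = \frac{9}{4} - 1 = \frac{5}{4} \approx 1.25$)
$n 3 \cdot 4 = \frac{5}{4} \cdot 3 \cdot 4 = \frac{15}{4} \cdot 4 = 15$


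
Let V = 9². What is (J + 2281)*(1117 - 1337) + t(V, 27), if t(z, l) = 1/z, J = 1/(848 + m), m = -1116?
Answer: -2723372618/5427 ≈ -5.0182e+5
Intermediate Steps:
J = -1/268 (J = 1/(848 - 1116) = 1/(-268) = -1/268 ≈ -0.0037313)
V = 81
(J + 2281)*(1117 - 1337) + t(V, 27) = (-1/268 + 2281)*(1117 - 1337) + 1/81 = (611307/268)*(-220) + 1/81 = -33621885/67 + 1/81 = -2723372618/5427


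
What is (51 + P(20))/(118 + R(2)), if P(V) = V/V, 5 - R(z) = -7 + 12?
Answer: 26/59 ≈ 0.44068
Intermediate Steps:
R(z) = 0 (R(z) = 5 - (-7 + 12) = 5 - 1*5 = 5 - 5 = 0)
P(V) = 1
(51 + P(20))/(118 + R(2)) = (51 + 1)/(118 + 0) = 52/118 = 52*(1/118) = 26/59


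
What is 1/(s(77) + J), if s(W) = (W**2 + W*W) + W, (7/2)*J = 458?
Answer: 7/84461 ≈ 8.2879e-5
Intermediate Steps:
J = 916/7 (J = (2/7)*458 = 916/7 ≈ 130.86)
s(W) = W + 2*W**2 (s(W) = (W**2 + W**2) + W = 2*W**2 + W = W + 2*W**2)
1/(s(77) + J) = 1/(77*(1 + 2*77) + 916/7) = 1/(77*(1 + 154) + 916/7) = 1/(77*155 + 916/7) = 1/(11935 + 916/7) = 1/(84461/7) = 7/84461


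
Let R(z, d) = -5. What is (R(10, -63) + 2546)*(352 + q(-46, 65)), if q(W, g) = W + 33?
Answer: 861399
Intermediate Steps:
q(W, g) = 33 + W
(R(10, -63) + 2546)*(352 + q(-46, 65)) = (-5 + 2546)*(352 + (33 - 46)) = 2541*(352 - 13) = 2541*339 = 861399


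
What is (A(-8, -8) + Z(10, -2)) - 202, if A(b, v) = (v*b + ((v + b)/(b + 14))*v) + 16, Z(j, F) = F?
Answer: -308/3 ≈ -102.67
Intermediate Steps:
A(b, v) = 16 + b*v + v*(b + v)/(14 + b) (A(b, v) = (b*v + ((b + v)/(14 + b))*v) + 16 = (b*v + v*(b + v)/(14 + b)) + 16 = 16 + b*v + v*(b + v)/(14 + b))
(A(-8, -8) + Z(10, -2)) - 202 = ((224 + (-8)² + 16*(-8) - 8*(-8)² + 15*(-8)*(-8))/(14 - 8) - 2) - 202 = ((224 + 64 - 128 - 8*64 + 960)/6 - 2) - 202 = ((224 + 64 - 128 - 512 + 960)/6 - 2) - 202 = ((⅙)*608 - 2) - 202 = (304/3 - 2) - 202 = 298/3 - 202 = -308/3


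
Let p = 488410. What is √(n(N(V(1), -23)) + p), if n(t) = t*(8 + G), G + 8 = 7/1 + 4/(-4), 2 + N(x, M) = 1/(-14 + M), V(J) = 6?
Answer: 8*√10447135/37 ≈ 698.85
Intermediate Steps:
N(x, M) = -2 + 1/(-14 + M)
G = -2 (G = -8 + (7/1 + 4/(-4)) = -8 + (7*1 + 4*(-¼)) = -8 + (7 - 1) = -8 + 6 = -2)
n(t) = 6*t (n(t) = t*(8 - 2) = t*6 = 6*t)
√(n(N(V(1), -23)) + p) = √(6*((29 - 2*(-23))/(-14 - 23)) + 488410) = √(6*((29 + 46)/(-37)) + 488410) = √(6*(-1/37*75) + 488410) = √(6*(-75/37) + 488410) = √(-450/37 + 488410) = √(18070720/37) = 8*√10447135/37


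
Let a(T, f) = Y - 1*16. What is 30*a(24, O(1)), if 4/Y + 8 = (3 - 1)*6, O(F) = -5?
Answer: -450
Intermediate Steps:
Y = 1 (Y = 4/(-8 + (3 - 1)*6) = 4/(-8 + 2*6) = 4/(-8 + 12) = 4/4 = 4*(¼) = 1)
a(T, f) = -15 (a(T, f) = 1 - 1*16 = 1 - 16 = -15)
30*a(24, O(1)) = 30*(-15) = -450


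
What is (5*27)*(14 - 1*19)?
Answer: -675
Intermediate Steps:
(5*27)*(14 - 1*19) = 135*(14 - 19) = 135*(-5) = -675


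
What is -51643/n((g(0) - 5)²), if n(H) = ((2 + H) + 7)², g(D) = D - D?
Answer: -51643/1156 ≈ -44.674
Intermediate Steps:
g(D) = 0
n(H) = (9 + H)²
-51643/n((g(0) - 5)²) = -51643/(9 + (0 - 5)²)² = -51643/(9 + (-5)²)² = -51643/(9 + 25)² = -51643/(34²) = -51643/1156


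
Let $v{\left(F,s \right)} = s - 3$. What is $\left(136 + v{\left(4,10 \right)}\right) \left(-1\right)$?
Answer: $-143$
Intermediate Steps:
$v{\left(F,s \right)} = -3 + s$ ($v{\left(F,s \right)} = s - 3 = -3 + s$)
$\left(136 + v{\left(4,10 \right)}\right) \left(-1\right) = \left(136 + \left(-3 + 10\right)\right) \left(-1\right) = \left(136 + 7\right) \left(-1\right) = 143 \left(-1\right) = -143$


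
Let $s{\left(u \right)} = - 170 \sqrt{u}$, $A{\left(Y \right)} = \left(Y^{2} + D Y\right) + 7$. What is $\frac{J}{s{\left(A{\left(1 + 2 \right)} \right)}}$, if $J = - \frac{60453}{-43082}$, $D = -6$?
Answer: $\frac{60453 i \sqrt{2}}{14647880} \approx 0.0058366 i$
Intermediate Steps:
$A{\left(Y \right)} = 7 + Y^{2} - 6 Y$ ($A{\left(Y \right)} = \left(Y^{2} - 6 Y\right) + 7 = 7 + Y^{2} - 6 Y$)
$J = \frac{60453}{43082}$ ($J = \left(-60453\right) \left(- \frac{1}{43082}\right) = \frac{60453}{43082} \approx 1.4032$)
$\frac{J}{s{\left(A{\left(1 + 2 \right)} \right)}} = \frac{60453}{43082 \left(- 170 \sqrt{7 + \left(1 + 2\right)^{2} - 6 \left(1 + 2\right)}\right)} = \frac{60453}{43082 \left(- 170 \sqrt{7 + 3^{2} - 18}\right)} = \frac{60453}{43082 \left(- 170 \sqrt{7 + 9 - 18}\right)} = \frac{60453}{43082 \left(- 170 \sqrt{-2}\right)} = \frac{60453}{43082 \left(- 170 i \sqrt{2}\right)} = \frac{60453 \frac{i \sqrt{2}}{340}}{43082} = \frac{60453 i \sqrt{2}}{14647880}$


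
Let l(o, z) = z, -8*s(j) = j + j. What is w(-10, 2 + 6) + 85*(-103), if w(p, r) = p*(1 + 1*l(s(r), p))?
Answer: -8665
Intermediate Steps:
s(j) = -j/4 (s(j) = -(j + j)/8 = -j/4)
w(p, r) = p*(1 + p) (w(p, r) = p*(1 + 1*p) = p*(1 + p))
w(-10, 2 + 6) + 85*(-103) = -10*(1 - 10) + 85*(-103) = -10*(-9) - 8755 = 90 - 8755 = -8665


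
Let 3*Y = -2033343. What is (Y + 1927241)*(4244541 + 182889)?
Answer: 5531896687800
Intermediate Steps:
Y = -677781 (Y = (⅓)*(-2033343) = -677781)
(Y + 1927241)*(4244541 + 182889) = (-677781 + 1927241)*(4244541 + 182889) = 1249460*4427430 = 5531896687800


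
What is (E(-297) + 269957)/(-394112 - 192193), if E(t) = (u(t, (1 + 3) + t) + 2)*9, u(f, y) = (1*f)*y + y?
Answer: -1050527/586305 ≈ -1.7918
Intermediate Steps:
u(f, y) = y + f*y (u(f, y) = f*y + y = y + f*y)
E(t) = 18 + 9*(1 + t)*(4 + t) (E(t) = (((1 + 3) + t)*(1 + t) + 2)*9 = ((4 + t)*(1 + t) + 2)*9 = ((1 + t)*(4 + t) + 2)*9 = (2 + (1 + t)*(4 + t))*9 = 18 + 9*(1 + t)*(4 + t))
(E(-297) + 269957)/(-394112 - 192193) = ((18 + 9*(1 - 297)*(4 - 297)) + 269957)/(-394112 - 192193) = ((18 + 9*(-296)*(-293)) + 269957)/(-586305) = ((18 + 780552) + 269957)*(-1/586305) = (780570 + 269957)*(-1/586305) = 1050527*(-1/586305) = -1050527/586305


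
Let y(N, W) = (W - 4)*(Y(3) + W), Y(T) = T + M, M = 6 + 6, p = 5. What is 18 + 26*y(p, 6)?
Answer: 1110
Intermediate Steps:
M = 12
Y(T) = 12 + T (Y(T) = T + 12 = 12 + T)
y(N, W) = (-4 + W)*(15 + W) (y(N, W) = (W - 4)*((12 + 3) + W) = (-4 + W)*(15 + W))
18 + 26*y(p, 6) = 18 + 26*(-60 + 6**2 + 11*6) = 18 + 26*(-60 + 36 + 66) = 18 + 26*42 = 18 + 1092 = 1110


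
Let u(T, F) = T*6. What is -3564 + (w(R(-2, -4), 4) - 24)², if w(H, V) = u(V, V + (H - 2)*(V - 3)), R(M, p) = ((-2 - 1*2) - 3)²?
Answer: -3564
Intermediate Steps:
u(T, F) = 6*T
R(M, p) = 49 (R(M, p) = ((-2 - 2) - 3)² = (-4 - 3)² = (-7)² = 49)
w(H, V) = 6*V
-3564 + (w(R(-2, -4), 4) - 24)² = -3564 + (6*4 - 24)² = -3564 + (24 - 24)² = -3564 + 0² = -3564 + 0 = -3564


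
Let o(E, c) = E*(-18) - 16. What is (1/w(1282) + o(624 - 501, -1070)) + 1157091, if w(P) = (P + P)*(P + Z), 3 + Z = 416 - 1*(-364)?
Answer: 6096829960637/5279276 ≈ 1.1549e+6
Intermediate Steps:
Z = 777 (Z = -3 + (416 - 1*(-364)) = -3 + (416 + 364) = -3 + 780 = 777)
w(P) = 2*P*(777 + P) (w(P) = (P + P)*(P + 777) = (2*P)*(777 + P) = 2*P*(777 + P))
o(E, c) = -16 - 18*E (o(E, c) = -18*E - 16 = -16 - 18*E)
(1/w(1282) + o(624 - 501, -1070)) + 1157091 = (1/(2*1282*(777 + 1282)) + (-16 - 18*(624 - 501))) + 1157091 = (1/(2*1282*2059) + (-16 - 18*123)) + 1157091 = (1/5279276 + (-16 - 2214)) + 1157091 = (1/5279276 - 2230) + 1157091 = -11772785479/5279276 + 1157091 = 6096829960637/5279276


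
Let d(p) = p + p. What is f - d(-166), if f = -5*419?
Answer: -1763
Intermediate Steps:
d(p) = 2*p
f = -2095
f - d(-166) = -2095 - 2*(-166) = -2095 - 1*(-332) = -2095 + 332 = -1763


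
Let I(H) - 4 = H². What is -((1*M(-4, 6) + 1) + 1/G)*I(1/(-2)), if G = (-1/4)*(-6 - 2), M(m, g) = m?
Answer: 85/8 ≈ 10.625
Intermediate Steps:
I(H) = 4 + H²
G = 2 (G = -1*¼*(-8) = -¼*(-8) = 2)
-((1*M(-4, 6) + 1) + 1/G)*I(1/(-2)) = -((1*(-4) + 1) + 1/2)*(4 + (1/(-2))²) = -((-4 + 1) + ½)*(4 + (-½)²) = -(-3 + ½)*(4 + ¼) = -(-5)*17/(2*4) = -1*(-85/8) = 85/8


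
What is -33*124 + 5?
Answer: -4087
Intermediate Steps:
-33*124 + 5 = -4092 + 5 = -4087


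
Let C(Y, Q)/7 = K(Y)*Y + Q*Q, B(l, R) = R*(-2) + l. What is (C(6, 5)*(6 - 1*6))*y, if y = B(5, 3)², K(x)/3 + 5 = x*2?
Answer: 0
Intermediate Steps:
B(l, R) = l - 2*R (B(l, R) = -2*R + l = l - 2*R)
K(x) = -15 + 6*x (K(x) = -15 + 3*(x*2) = -15 + 3*(2*x) = -15 + 6*x)
C(Y, Q) = 7*Q² + 7*Y*(-15 + 6*Y) (C(Y, Q) = 7*((-15 + 6*Y)*Y + Q*Q) = 7*(Y*(-15 + 6*Y) + Q²) = 7*(Q² + Y*(-15 + 6*Y)) = 7*Q² + 7*Y*(-15 + 6*Y))
y = 1 (y = (5 - 2*3)² = (5 - 6)² = (-1)² = 1)
(C(6, 5)*(6 - 1*6))*y = ((7*5² + 21*6*(-5 + 2*6))*(6 - 1*6))*1 = ((7*25 + 21*6*(-5 + 12))*(6 - 6))*1 = ((175 + 21*6*7)*0)*1 = ((175 + 882)*0)*1 = (1057*0)*1 = 0*1 = 0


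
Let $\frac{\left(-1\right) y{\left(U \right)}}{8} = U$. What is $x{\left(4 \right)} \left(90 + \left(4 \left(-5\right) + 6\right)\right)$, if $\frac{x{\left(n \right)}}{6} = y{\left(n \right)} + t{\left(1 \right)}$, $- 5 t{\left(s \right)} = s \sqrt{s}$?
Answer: $- \frac{73416}{5} \approx -14683.0$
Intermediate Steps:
$t{\left(s \right)} = - \frac{s^{\frac{3}{2}}}{5}$ ($t{\left(s \right)} = - \frac{s \sqrt{s}}{5} = - \frac{s^{\frac{3}{2}}}{5}$)
$y{\left(U \right)} = - 8 U$
$x{\left(n \right)} = - \frac{6}{5} - 48 n$ ($x{\left(n \right)} = 6 \left(- 8 n - \frac{1^{\frac{3}{2}}}{5}\right) = 6 \left(- 8 n - \frac{1}{5}\right) = 6 \left(- \frac{1}{5} - 8 n\right) = - \frac{6}{5} - 48 n$)
$x{\left(4 \right)} \left(90 + \left(4 \left(-5\right) + 6\right)\right) = \left(- \frac{6}{5} - 192\right) \left(90 + \left(4 \left(-5\right) + 6\right)\right) = \left(- \frac{6}{5} - 192\right) \left(90 + \left(-20 + 6\right)\right) = - \frac{966 \left(90 - 14\right)}{5} = \left(- \frac{966}{5}\right) 76 = - \frac{73416}{5}$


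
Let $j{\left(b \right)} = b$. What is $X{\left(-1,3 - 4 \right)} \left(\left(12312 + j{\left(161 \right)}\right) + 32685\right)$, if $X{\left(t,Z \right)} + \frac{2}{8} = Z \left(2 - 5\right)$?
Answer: $\frac{248369}{2} \approx 1.2418 \cdot 10^{5}$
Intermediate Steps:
$X{\left(t,Z \right)} = - \frac{1}{4} - 3 Z$ ($X{\left(t,Z \right)} = - \frac{1}{4} + Z \left(2 - 5\right) = - \frac{1}{4} + Z \left(-3\right) = - \frac{1}{4} - 3 Z$)
$X{\left(-1,3 - 4 \right)} \left(\left(12312 + j{\left(161 \right)}\right) + 32685\right) = \left(- \frac{1}{4} - 3 \left(3 - 4\right)\right) \left(\left(12312 + 161\right) + 32685\right) = \left(- \frac{1}{4} - -3\right) \left(12473 + 32685\right) = \left(- \frac{1}{4} + 3\right) 45158 = \frac{11}{4} \cdot 45158 = \frac{248369}{2}$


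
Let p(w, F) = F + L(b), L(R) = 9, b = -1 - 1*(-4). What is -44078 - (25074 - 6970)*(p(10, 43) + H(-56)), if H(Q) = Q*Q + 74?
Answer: -59099326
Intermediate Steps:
b = 3 (b = -1 + 4 = 3)
H(Q) = 74 + Q² (H(Q) = Q² + 74 = 74 + Q²)
p(w, F) = 9 + F (p(w, F) = F + 9 = 9 + F)
-44078 - (25074 - 6970)*(p(10, 43) + H(-56)) = -44078 - (25074 - 6970)*((9 + 43) + (74 + (-56)²)) = -44078 - 18104*(52 + (74 + 3136)) = -44078 - 18104*(52 + 3210) = -44078 - 18104*3262 = -44078 - 1*59055248 = -44078 - 59055248 = -59099326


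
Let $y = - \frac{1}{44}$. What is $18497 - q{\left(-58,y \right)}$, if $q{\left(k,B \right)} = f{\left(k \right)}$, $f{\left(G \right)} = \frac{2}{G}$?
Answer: $\frac{536414}{29} \approx 18497.0$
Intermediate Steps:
$y = - \frac{1}{44}$ ($y = \left(-1\right) \frac{1}{44} = - \frac{1}{44} \approx -0.022727$)
$q{\left(k,B \right)} = \frac{2}{k}$
$18497 - q{\left(-58,y \right)} = 18497 - \frac{2}{-58} = 18497 - 2 \left(- \frac{1}{58}\right) = 18497 - - \frac{1}{29} = 18497 + \frac{1}{29} = \frac{536414}{29}$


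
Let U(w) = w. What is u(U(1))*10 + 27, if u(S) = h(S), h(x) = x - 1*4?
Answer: -3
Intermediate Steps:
h(x) = -4 + x (h(x) = x - 4 = -4 + x)
u(S) = -4 + S
u(U(1))*10 + 27 = (-4 + 1)*10 + 27 = -3*10 + 27 = -30 + 27 = -3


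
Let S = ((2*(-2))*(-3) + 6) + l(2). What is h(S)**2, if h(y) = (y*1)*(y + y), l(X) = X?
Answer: 640000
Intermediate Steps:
S = 20 (S = ((2*(-2))*(-3) + 6) + 2 = (-4*(-3) + 6) + 2 = (12 + 6) + 2 = 18 + 2 = 20)
h(y) = 2*y**2 (h(y) = y*(2*y) = 2*y**2)
h(S)**2 = (2*20**2)**2 = (2*400)**2 = 800**2 = 640000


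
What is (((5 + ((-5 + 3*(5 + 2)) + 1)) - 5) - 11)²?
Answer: 36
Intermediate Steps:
(((5 + ((-5 + 3*(5 + 2)) + 1)) - 5) - 11)² = (((5 + ((-5 + 3*7) + 1)) - 5) - 11)² = (((5 + ((-5 + 21) + 1)) - 5) - 11)² = (((5 + (16 + 1)) - 5) - 11)² = (((5 + 17) - 5) - 11)² = ((22 - 5) - 11)² = (17 - 11)² = 6² = 36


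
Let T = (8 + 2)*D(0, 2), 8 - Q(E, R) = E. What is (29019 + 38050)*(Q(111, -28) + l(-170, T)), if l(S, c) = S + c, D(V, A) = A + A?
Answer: -15627077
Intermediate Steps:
Q(E, R) = 8 - E
D(V, A) = 2*A
T = 40 (T = (8 + 2)*(2*2) = 10*4 = 40)
(29019 + 38050)*(Q(111, -28) + l(-170, T)) = (29019 + 38050)*((8 - 1*111) + (-170 + 40)) = 67069*((8 - 111) - 130) = 67069*(-103 - 130) = 67069*(-233) = -15627077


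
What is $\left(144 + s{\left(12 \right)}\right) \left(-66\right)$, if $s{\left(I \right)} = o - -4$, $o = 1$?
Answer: $-9834$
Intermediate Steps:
$s{\left(I \right)} = 5$ ($s{\left(I \right)} = 1 - -4 = 1 + 4 = 5$)
$\left(144 + s{\left(12 \right)}\right) \left(-66\right) = \left(144 + 5\right) \left(-66\right) = 149 \left(-66\right) = -9834$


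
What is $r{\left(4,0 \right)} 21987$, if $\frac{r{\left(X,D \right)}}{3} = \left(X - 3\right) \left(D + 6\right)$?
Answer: $395766$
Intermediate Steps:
$r{\left(X,D \right)} = 3 \left(-3 + X\right) \left(6 + D\right)$ ($r{\left(X,D \right)} = 3 \left(X - 3\right) \left(D + 6\right) = 3 \left(-3 + X\right) \left(6 + D\right)$)
$r{\left(4,0 \right)} 21987 = \left(-54 - 0 + 18 \cdot 4 + 3 \cdot 0 \cdot 4\right) 21987 = \left(-54 + 0 + 72 + 0\right) 21987 = 18 \cdot 21987 = 395766$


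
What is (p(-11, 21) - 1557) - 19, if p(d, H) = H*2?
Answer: -1534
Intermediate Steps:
p(d, H) = 2*H
(p(-11, 21) - 1557) - 19 = (2*21 - 1557) - 19 = (42 - 1557) - 19 = -1515 - 19 = -1534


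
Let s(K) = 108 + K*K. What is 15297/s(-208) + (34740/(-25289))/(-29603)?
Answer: 1636186276797/4638513134332 ≈ 0.35274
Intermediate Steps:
s(K) = 108 + K**2
15297/s(-208) + (34740/(-25289))/(-29603) = 15297/(108 + (-208)**2) + (34740/(-25289))/(-29603) = 15297/(108 + 43264) + (34740*(-1/25289))*(-1/29603) = 15297/43372 - 34740/25289*(-1/29603) = 15297*(1/43372) + 34740/748630267 = 15297/43372 + 34740/748630267 = 1636186276797/4638513134332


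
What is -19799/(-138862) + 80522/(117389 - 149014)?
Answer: -10555302589/4391510750 ≈ -2.4036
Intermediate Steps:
-19799/(-138862) + 80522/(117389 - 149014) = -19799*(-1/138862) + 80522/(-31625) = 19799/138862 + 80522*(-1/31625) = 19799/138862 - 80522/31625 = -10555302589/4391510750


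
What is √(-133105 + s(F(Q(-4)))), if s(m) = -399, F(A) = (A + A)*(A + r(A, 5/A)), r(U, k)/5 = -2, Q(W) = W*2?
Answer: 8*I*√2086 ≈ 365.38*I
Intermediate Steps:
Q(W) = 2*W
r(U, k) = -10 (r(U, k) = 5*(-2) = -10)
F(A) = 2*A*(-10 + A) (F(A) = (A + A)*(A - 10) = (2*A)*(-10 + A) = 2*A*(-10 + A))
√(-133105 + s(F(Q(-4)))) = √(-133105 - 399) = √(-133504) = 8*I*√2086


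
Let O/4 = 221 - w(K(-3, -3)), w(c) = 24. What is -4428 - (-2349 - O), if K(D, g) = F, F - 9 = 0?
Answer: -1291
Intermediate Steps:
F = 9 (F = 9 + 0 = 9)
K(D, g) = 9
O = 788 (O = 4*(221 - 1*24) = 4*(221 - 24) = 4*197 = 788)
-4428 - (-2349 - O) = -4428 - (-2349 - 1*788) = -4428 - (-2349 - 788) = -4428 - 1*(-3137) = -4428 + 3137 = -1291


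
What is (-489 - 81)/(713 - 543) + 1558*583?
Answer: 15441281/17 ≈ 9.0831e+5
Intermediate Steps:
(-489 - 81)/(713 - 543) + 1558*583 = -570/170 + 908314 = -570*1/170 + 908314 = -57/17 + 908314 = 15441281/17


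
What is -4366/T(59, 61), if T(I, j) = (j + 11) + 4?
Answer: -2183/38 ≈ -57.447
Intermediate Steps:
T(I, j) = 15 + j (T(I, j) = (11 + j) + 4 = 15 + j)
-4366/T(59, 61) = -4366/(15 + 61) = -4366/76 = -4366*1/76 = -2183/38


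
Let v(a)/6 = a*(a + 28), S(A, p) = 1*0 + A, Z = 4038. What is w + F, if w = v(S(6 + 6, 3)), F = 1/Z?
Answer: 11629441/4038 ≈ 2880.0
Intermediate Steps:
S(A, p) = A (S(A, p) = 0 + A = A)
v(a) = 6*a*(28 + a) (v(a) = 6*(a*(a + 28)) = 6*(a*(28 + a)) = 6*a*(28 + a))
F = 1/4038 ≈ 0.00024765
w = 2880 (w = 6*(6 + 6)*(28 + (6 + 6)) = 6*12*(28 + 12) = 6*12*40 = 2880)
w + F = 2880 + 1/4038 = 11629441/4038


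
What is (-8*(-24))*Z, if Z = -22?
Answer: -4224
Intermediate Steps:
(-8*(-24))*Z = -8*(-24)*(-22) = 192*(-22) = -4224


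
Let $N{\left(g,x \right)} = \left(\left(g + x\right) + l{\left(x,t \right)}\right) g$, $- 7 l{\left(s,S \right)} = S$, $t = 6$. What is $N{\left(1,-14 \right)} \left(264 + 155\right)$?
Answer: $- \frac{40643}{7} \approx -5806.1$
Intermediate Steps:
$l{\left(s,S \right)} = - \frac{S}{7}$
$N{\left(g,x \right)} = g \left(- \frac{6}{7} + g + x\right)$ ($N{\left(g,x \right)} = \left(\left(g + x\right) - \frac{6}{7}\right) g = \left(- \frac{6}{7} + g + x\right) g = g \left(- \frac{6}{7} + g + x\right)$)
$N{\left(1,-14 \right)} \left(264 + 155\right) = \frac{1}{7} \cdot 1 \left(-6 + 7 \cdot 1 + 7 \left(-14\right)\right) \left(264 + 155\right) = \frac{1}{7} \cdot 1 \left(-6 + 7 - 98\right) 419 = \frac{1}{7} \cdot 1 \left(-97\right) 419 = \left(- \frac{97}{7}\right) 419 = - \frac{40643}{7}$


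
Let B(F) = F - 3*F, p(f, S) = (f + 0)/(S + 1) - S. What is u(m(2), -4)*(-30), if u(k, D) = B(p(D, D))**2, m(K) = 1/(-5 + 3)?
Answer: -10240/3 ≈ -3413.3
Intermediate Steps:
m(K) = -1/2 (m(K) = 1/(-2) = -1/2)
p(f, S) = -S + f/(1 + S) (p(f, S) = f/(1 + S) - S = -S + f/(1 + S))
B(F) = -2*F
u(k, D) = 4*D**4/(1 + D)**2 (u(k, D) = (-2*(D - D - D**2)/(1 + D))**2 = (-2*(-D**2)/(1 + D))**2 = (-(-2)*D**2/(1 + D))**2 = (2*D**2/(1 + D))**2 = 4*D**4/(1 + D)**2)
u(m(2), -4)*(-30) = (4*(-4)**4/(1 - 4)**2)*(-30) = (4*256/(-3)**2)*(-30) = (4*256*(1/9))*(-30) = (1024/9)*(-30) = -10240/3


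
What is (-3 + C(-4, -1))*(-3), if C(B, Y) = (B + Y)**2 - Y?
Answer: -69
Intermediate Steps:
(-3 + C(-4, -1))*(-3) = (-3 + ((-4 - 1)**2 - 1*(-1)))*(-3) = (-3 + ((-5)**2 + 1))*(-3) = (-3 + (25 + 1))*(-3) = (-3 + 26)*(-3) = 23*(-3) = -69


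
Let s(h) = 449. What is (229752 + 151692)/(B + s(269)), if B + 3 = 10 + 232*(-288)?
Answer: -4541/790 ≈ -5.7481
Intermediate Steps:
B = -66809 (B = -3 + (10 + 232*(-288)) = -3 + (10 - 66816) = -3 - 66806 = -66809)
(229752 + 151692)/(B + s(269)) = (229752 + 151692)/(-66809 + 449) = 381444/(-66360) = 381444*(-1/66360) = -4541/790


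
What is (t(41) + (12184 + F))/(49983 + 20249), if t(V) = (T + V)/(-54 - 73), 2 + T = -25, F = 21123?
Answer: 4229975/8919464 ≈ 0.47424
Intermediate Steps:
T = -27 (T = -2 - 25 = -27)
t(V) = 27/127 - V/127 (t(V) = (-27 + V)/(-54 - 73) = (-27 + V)/(-127) = (-27 + V)*(-1/127) = 27/127 - V/127)
(t(41) + (12184 + F))/(49983 + 20249) = ((27/127 - 1/127*41) + (12184 + 21123))/(49983 + 20249) = ((27/127 - 41/127) + 33307)/70232 = (-14/127 + 33307)*(1/70232) = (4229975/127)*(1/70232) = 4229975/8919464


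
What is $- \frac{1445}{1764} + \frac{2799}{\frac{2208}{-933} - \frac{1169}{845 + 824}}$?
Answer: $- \frac{2565120950359}{2808187452} \approx -913.44$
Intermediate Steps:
$- \frac{1445}{1764} + \frac{2799}{\frac{2208}{-933} - \frac{1169}{845 + 824}} = \left(-1445\right) \frac{1}{1764} + \frac{2799}{2208 \left(- \frac{1}{933}\right) - \frac{1169}{1669}} = - \frac{1445}{1764} + \frac{2799}{- \frac{736}{311} - \frac{1169}{1669}} = - \frac{1445}{1764} + \frac{2799}{- \frac{1591943}{519059}} = - \frac{1445}{1764} + 2799 \left(- \frac{519059}{1591943}\right) = - \frac{1445}{1764} - \frac{1452846141}{1591943} = - \frac{2565120950359}{2808187452}$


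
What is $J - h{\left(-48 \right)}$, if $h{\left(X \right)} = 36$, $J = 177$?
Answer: $141$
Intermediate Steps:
$J - h{\left(-48 \right)} = 177 - 36 = 141$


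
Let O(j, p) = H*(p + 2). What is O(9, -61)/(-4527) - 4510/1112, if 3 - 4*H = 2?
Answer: -2550046/629253 ≈ -4.0525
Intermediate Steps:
H = ¼ (H = ¾ - ¼*2 = ¾ - ½ = ¼ ≈ 0.25000)
O(j, p) = ½ + p/4 (O(j, p) = (p + 2)/4 = (2 + p)/4 = ½ + p/4)
O(9, -61)/(-4527) - 4510/1112 = (½ + (¼)*(-61))/(-4527) - 4510/1112 = (½ - 61/4)*(-1/4527) - 4510*1/1112 = -59/4*(-1/4527) - 2255/556 = 59/18108 - 2255/556 = -2550046/629253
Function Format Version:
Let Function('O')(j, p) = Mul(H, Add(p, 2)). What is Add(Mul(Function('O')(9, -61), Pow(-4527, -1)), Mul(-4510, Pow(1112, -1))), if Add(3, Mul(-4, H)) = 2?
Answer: Rational(-2550046, 629253) ≈ -4.0525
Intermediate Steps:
H = Rational(1, 4) (H = Add(Rational(3, 4), Mul(Rational(-1, 4), 2)) = Add(Rational(3, 4), Rational(-1, 2)) = Rational(1, 4) ≈ 0.25000)
Function('O')(j, p) = Add(Rational(1, 2), Mul(Rational(1, 4), p)) (Function('O')(j, p) = Mul(Rational(1, 4), Add(p, 2)) = Mul(Rational(1, 4), Add(2, p)) = Add(Rational(1, 2), Mul(Rational(1, 4), p)))
Add(Mul(Function('O')(9, -61), Pow(-4527, -1)), Mul(-4510, Pow(1112, -1))) = Add(Mul(Add(Rational(1, 2), Mul(Rational(1, 4), -61)), Pow(-4527, -1)), Mul(-4510, Pow(1112, -1))) = Add(Mul(Add(Rational(1, 2), Rational(-61, 4)), Rational(-1, 4527)), Mul(-4510, Rational(1, 1112))) = Add(Mul(Rational(-59, 4), Rational(-1, 4527)), Rational(-2255, 556)) = Add(Rational(59, 18108), Rational(-2255, 556)) = Rational(-2550046, 629253)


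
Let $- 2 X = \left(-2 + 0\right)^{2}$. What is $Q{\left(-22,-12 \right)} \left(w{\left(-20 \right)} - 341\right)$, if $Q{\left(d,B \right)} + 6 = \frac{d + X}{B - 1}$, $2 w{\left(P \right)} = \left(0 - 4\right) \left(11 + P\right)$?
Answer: $\frac{17442}{13} \approx 1341.7$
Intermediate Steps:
$X = -2$ ($X = - \frac{\left(-2 + 0\right)^{2}}{2} = - \frac{\left(-2\right)^{2}}{2} = \left(- \frac{1}{2}\right) 4 = -2$)
$w{\left(P \right)} = -22 - 2 P$ ($w{\left(P \right)} = \frac{\left(0 - 4\right) \left(11 + P\right)}{2} = \frac{\left(-4\right) \left(11 + P\right)}{2} = \frac{-44 - 4 P}{2} = -22 - 2 P$)
$Q{\left(d,B \right)} = -6 + \frac{-2 + d}{-1 + B}$ ($Q{\left(d,B \right)} = -6 + \frac{d - 2}{B - 1} = -6 + \frac{-2 + d}{-1 + B}$)
$Q{\left(-22,-12 \right)} \left(w{\left(-20 \right)} - 341\right) = \frac{4 - 22 - -72}{-1 - 12} \left(\left(-22 - -40\right) - 341\right) = \frac{4 - 22 + 72}{-13} \left(\left(-22 + 40\right) - 341\right) = \left(- \frac{1}{13}\right) 54 \left(18 - 341\right) = \left(- \frac{54}{13}\right) \left(-323\right) = \frac{17442}{13}$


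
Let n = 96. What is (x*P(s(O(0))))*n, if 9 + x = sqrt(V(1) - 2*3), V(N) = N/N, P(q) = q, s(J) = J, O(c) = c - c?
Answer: 0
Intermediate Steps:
O(c) = 0
V(N) = 1
x = -9 + I*sqrt(5) (x = -9 + sqrt(1 - 2*3) = -9 + sqrt(1 - 6) = -9 + sqrt(-5) = -9 + I*sqrt(5) ≈ -9.0 + 2.2361*I)
(x*P(s(O(0))))*n = ((-9 + I*sqrt(5))*0)*96 = 0*96 = 0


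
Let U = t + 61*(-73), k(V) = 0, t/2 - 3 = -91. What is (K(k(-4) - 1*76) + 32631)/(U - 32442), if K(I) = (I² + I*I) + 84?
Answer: -44267/37071 ≈ -1.1941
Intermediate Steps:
t = -176 (t = 6 + 2*(-91) = 6 - 182 = -176)
K(I) = 84 + 2*I² (K(I) = (I² + I²) + 84 = 2*I² + 84 = 84 + 2*I²)
U = -4629 (U = -176 + 61*(-73) = -176 - 4453 = -4629)
(K(k(-4) - 1*76) + 32631)/(U - 32442) = ((84 + 2*(0 - 1*76)²) + 32631)/(-4629 - 32442) = ((84 + 2*(0 - 76)²) + 32631)/(-37071) = ((84 + 2*(-76)²) + 32631)*(-1/37071) = ((84 + 2*5776) + 32631)*(-1/37071) = ((84 + 11552) + 32631)*(-1/37071) = (11636 + 32631)*(-1/37071) = 44267*(-1/37071) = -44267/37071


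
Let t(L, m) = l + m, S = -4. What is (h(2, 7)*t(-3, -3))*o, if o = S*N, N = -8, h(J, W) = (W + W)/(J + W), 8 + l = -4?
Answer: -2240/3 ≈ -746.67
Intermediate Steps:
l = -12 (l = -8 - 4 = -12)
h(J, W) = 2*W/(J + W) (h(J, W) = (2*W)/(J + W) = 2*W/(J + W))
o = 32 (o = -4*(-8) = 32)
t(L, m) = -12 + m
(h(2, 7)*t(-3, -3))*o = ((2*7/(2 + 7))*(-12 - 3))*32 = ((2*7/9)*(-15))*32 = ((2*7*(⅑))*(-15))*32 = ((14/9)*(-15))*32 = -70/3*32 = -2240/3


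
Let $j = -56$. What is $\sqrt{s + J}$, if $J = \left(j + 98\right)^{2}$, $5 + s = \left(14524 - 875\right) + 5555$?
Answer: $\sqrt{20963} \approx 144.79$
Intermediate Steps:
$s = 19199$ ($s = -5 + \left(\left(14524 - 875\right) + 5555\right) = -5 + \left(13649 + 5555\right) = -5 + 19204 = 19199$)
$J = 1764$ ($J = \left(-56 + 98\right)^{2} = 42^{2} = 1764$)
$\sqrt{s + J} = \sqrt{19199 + 1764} = \sqrt{20963}$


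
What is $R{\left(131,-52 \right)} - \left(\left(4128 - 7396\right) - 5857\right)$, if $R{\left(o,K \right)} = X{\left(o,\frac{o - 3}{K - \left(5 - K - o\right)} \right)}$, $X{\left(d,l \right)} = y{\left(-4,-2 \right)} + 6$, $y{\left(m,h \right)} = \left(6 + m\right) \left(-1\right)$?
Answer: $9129$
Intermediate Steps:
$y{\left(m,h \right)} = -6 - m$
$X{\left(d,l \right)} = 4$ ($X{\left(d,l \right)} = \left(-6 - -4\right) + 6 = \left(-6 + 4\right) + 6 = -2 + 6 = 4$)
$R{\left(o,K \right)} = 4$
$R{\left(131,-52 \right)} - \left(\left(4128 - 7396\right) - 5857\right) = 4 - \left(\left(4128 - 7396\right) - 5857\right) = 4 - \left(-3268 - 5857\right) = 4 - -9125 = 4 + 9125 = 9129$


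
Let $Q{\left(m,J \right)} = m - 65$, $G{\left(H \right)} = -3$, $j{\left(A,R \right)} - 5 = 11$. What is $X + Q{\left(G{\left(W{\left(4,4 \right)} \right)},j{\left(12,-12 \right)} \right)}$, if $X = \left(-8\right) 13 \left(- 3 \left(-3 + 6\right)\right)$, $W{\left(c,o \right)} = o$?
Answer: $868$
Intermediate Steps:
$j{\left(A,R \right)} = 16$ ($j{\left(A,R \right)} = 5 + 11 = 16$)
$Q{\left(m,J \right)} = -65 + m$ ($Q{\left(m,J \right)} = m - 65 = -65 + m$)
$X = 936$ ($X = - 104 \left(\left(-3\right) 3\right) = \left(-104\right) \left(-9\right) = 936$)
$X + Q{\left(G{\left(W{\left(4,4 \right)} \right)},j{\left(12,-12 \right)} \right)} = 936 - 68 = 868$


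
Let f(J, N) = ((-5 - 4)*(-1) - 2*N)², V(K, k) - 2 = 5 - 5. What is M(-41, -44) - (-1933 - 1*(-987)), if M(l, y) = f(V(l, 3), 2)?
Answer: 971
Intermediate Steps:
V(K, k) = 2 (V(K, k) = 2 + (5 - 5) = 2 + 0 = 2)
f(J, N) = (9 - 2*N)² (f(J, N) = (-9*(-1) - 2*N)² = (9 - 2*N)²)
M(l, y) = 25 (M(l, y) = (-9 + 2*2)² = (-9 + 4)² = (-5)² = 25)
M(-41, -44) - (-1933 - 1*(-987)) = 25 - (-1933 - 1*(-987)) = 25 - (-1933 + 987) = 25 - 1*(-946) = 25 + 946 = 971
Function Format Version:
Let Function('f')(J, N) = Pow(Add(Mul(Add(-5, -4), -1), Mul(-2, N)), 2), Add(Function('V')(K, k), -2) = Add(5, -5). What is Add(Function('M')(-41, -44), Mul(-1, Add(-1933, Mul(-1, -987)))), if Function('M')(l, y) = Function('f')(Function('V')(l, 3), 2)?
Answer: 971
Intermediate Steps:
Function('V')(K, k) = 2 (Function('V')(K, k) = Add(2, Add(5, -5)) = Add(2, 0) = 2)
Function('f')(J, N) = Pow(Add(9, Mul(-2, N)), 2) (Function('f')(J, N) = Pow(Add(Mul(-9, -1), Mul(-2, N)), 2) = Pow(Add(9, Mul(-2, N)), 2))
Function('M')(l, y) = 25 (Function('M')(l, y) = Pow(Add(-9, Mul(2, 2)), 2) = Pow(Add(-9, 4), 2) = Pow(-5, 2) = 25)
Add(Function('M')(-41, -44), Mul(-1, Add(-1933, Mul(-1, -987)))) = Add(25, Mul(-1, Add(-1933, Mul(-1, -987)))) = Add(25, Mul(-1, Add(-1933, 987))) = Add(25, Mul(-1, -946)) = Add(25, 946) = 971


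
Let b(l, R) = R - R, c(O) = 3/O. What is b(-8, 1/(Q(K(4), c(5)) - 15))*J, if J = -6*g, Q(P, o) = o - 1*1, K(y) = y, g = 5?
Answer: 0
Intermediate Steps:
Q(P, o) = -1 + o (Q(P, o) = o - 1 = -1 + o)
b(l, R) = 0
J = -30 (J = -6*5 = -30)
b(-8, 1/(Q(K(4), c(5)) - 15))*J = 0*(-30) = 0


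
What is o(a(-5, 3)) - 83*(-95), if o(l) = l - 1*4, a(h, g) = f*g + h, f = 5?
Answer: 7891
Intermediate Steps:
a(h, g) = h + 5*g (a(h, g) = 5*g + h = h + 5*g)
o(l) = -4 + l (o(l) = l - 4 = -4 + l)
o(a(-5, 3)) - 83*(-95) = (-4 + (-5 + 5*3)) - 83*(-95) = (-4 + (-5 + 15)) + 7885 = (-4 + 10) + 7885 = 6 + 7885 = 7891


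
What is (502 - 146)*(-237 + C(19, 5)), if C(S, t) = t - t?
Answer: -84372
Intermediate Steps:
C(S, t) = 0
(502 - 146)*(-237 + C(19, 5)) = (502 - 146)*(-237 + 0) = 356*(-237) = -84372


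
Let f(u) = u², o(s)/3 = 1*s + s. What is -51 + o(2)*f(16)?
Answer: 3021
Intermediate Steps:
o(s) = 6*s (o(s) = 3*(1*s + s) = 3*(s + s) = 3*(2*s) = 6*s)
-51 + o(2)*f(16) = -51 + (6*2)*16² = -51 + 12*256 = -51 + 3072 = 3021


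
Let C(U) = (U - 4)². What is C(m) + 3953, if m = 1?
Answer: 3962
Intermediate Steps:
C(U) = (-4 + U)²
C(m) + 3953 = (-4 + 1)² + 3953 = (-3)² + 3953 = 9 + 3953 = 3962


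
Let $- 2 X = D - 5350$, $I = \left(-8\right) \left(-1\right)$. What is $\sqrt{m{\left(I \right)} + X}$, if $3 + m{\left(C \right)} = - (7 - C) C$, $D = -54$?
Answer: $\sqrt{2707} \approx 52.029$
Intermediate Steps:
$I = 8$
$m{\left(C \right)} = -3 + C \left(-7 + C\right)$ ($m{\left(C \right)} = -3 + - (7 - C) C = -3 + \left(-7 + C\right) C = -3 + C \left(-7 + C\right)$)
$X = 2702$ ($X = - \frac{-54 - 5350}{2} = \left(- \frac{1}{2}\right) \left(-5404\right) = 2702$)
$\sqrt{m{\left(I \right)} + X} = \sqrt{\left(-3 + 8^{2} - 56\right) + 2702} = \sqrt{\left(-3 + 64 - 56\right) + 2702} = \sqrt{5 + 2702} = \sqrt{2707}$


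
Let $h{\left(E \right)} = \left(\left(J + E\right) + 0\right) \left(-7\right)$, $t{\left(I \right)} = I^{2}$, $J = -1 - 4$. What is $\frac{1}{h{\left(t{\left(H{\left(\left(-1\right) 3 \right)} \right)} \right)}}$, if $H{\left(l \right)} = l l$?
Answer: $- \frac{1}{532} \approx -0.0018797$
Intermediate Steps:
$H{\left(l \right)} = l^{2}$
$J = -5$
$h{\left(E \right)} = 35 - 7 E$ ($h{\left(E \right)} = \left(\left(-5 + E\right) + 0\right) \left(-7\right) = \left(-5 + E\right) \left(-7\right) = 35 - 7 E$)
$\frac{1}{h{\left(t{\left(H{\left(\left(-1\right) 3 \right)} \right)} \right)}} = \frac{1}{35 - 7 \left(\left(\left(-1\right) 3\right)^{2}\right)^{2}} = \frac{1}{35 - 7 \left(\left(-3\right)^{2}\right)^{2}} = \frac{1}{35 - 7 \cdot 9^{2}} = \frac{1}{35 - 567} = \frac{1}{-532} = - \frac{1}{532}$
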